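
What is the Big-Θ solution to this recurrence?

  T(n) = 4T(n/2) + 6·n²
Θ(n² log n)

Master Theorem: a = 4, b = 2, f(n) = 6·n².
Compute the critical exponent d = log₂(4) = 2.
Compare f(n) = Θ(n²) against n^d:
  k = 2 = d, so f(n) = Θ(n^d) — Case 2.
  Work is balanced across levels: T(n) = Θ(n^d log n) = Θ(n² log n).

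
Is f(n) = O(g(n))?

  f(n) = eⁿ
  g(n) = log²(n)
False

f(n) = eⁿ is O(eⁿ), and g(n) = log²(n) is O(log² n).
Since O(eⁿ) grows faster than O(log² n), f(n) = O(g(n)) is false.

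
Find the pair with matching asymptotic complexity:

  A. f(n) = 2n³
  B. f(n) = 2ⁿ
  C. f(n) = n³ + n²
A and C

Examining each function:
  A. 2n³ is O(n³)
  B. 2ⁿ is O(2ⁿ)
  C. n³ + n² is O(n³)

Functions A and C both have the same complexity class.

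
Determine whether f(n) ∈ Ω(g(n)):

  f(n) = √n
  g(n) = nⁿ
False

f(n) = √n is O(√n), and g(n) = nⁿ is O(nⁿ).
Since O(√n) grows slower than O(nⁿ), f(n) = Ω(g(n)) is false.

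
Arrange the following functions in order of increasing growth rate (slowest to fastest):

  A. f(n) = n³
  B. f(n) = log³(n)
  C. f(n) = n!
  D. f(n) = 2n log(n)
B < D < A < C

Comparing growth rates:
B = log³(n) is O(log³ n)
D = 2n log(n) is O(n log n)
A = n³ is O(n³)
C = n! is O(n!)

Therefore, the order from slowest to fastest is: B < D < A < C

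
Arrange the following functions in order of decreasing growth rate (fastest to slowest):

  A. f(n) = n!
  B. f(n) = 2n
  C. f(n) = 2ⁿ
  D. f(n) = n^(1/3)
A > C > B > D

Comparing growth rates:
A = n! is O(n!)
C = 2ⁿ is O(2ⁿ)
B = 2n is O(n)
D = n^(1/3) is O(n^(1/3))

Therefore, the order from fastest to slowest is: A > C > B > D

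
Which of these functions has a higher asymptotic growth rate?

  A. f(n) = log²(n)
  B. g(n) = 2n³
B

f(n) = log²(n) is O(log² n), while g(n) = 2n³ is O(n³).
Since O(n³) grows faster than O(log² n), g(n) dominates.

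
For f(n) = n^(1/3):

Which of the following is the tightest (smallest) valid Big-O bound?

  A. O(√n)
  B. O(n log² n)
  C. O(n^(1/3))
C

f(n) = n^(1/3) is O(n^(1/3)).
All listed options are valid Big-O bounds (upper bounds),
but O(n^(1/3)) is the tightest (smallest valid bound).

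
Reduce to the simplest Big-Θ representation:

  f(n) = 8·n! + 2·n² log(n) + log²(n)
Θ(n!)

Order the terms by growth rate: log²(n) ≺ 2·n² log(n) ≺ 8·n!.
The fastest-growing term 8·n! dominates as n → ∞; dropping its constant factor gives Θ(n!).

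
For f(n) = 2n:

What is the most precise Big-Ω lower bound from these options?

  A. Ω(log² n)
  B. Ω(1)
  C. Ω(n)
C

f(n) = 2n is Ω(n).
All listed options are valid Big-Ω bounds (lower bounds),
but Ω(n) is the tightest (largest valid bound).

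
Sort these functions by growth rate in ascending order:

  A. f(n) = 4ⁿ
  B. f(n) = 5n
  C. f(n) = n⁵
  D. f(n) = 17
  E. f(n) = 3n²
D < B < E < C < A

Comparing growth rates:
D = 17 is O(1)
B = 5n is O(n)
E = 3n² is O(n²)
C = n⁵ is O(n⁵)
A = 4ⁿ is O(4ⁿ)

Therefore, the order from slowest to fastest is: D < B < E < C < A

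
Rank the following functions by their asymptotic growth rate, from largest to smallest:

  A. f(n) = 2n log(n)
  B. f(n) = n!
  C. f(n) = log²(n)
B > A > C

Comparing growth rates:
B = n! is O(n!)
A = 2n log(n) is O(n log n)
C = log²(n) is O(log² n)

Therefore, the order from fastest to slowest is: B > A > C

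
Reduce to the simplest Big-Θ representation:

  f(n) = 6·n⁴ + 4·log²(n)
Θ(n⁴)

Order the terms by growth rate: 4·log²(n) ≺ 6·n⁴.
The fastest-growing term 6·n⁴ dominates as n → ∞; dropping its constant factor gives Θ(n⁴).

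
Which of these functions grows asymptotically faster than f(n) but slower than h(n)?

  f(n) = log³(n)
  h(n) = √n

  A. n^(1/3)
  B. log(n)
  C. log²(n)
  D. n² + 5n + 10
A

We need g(n) with log³(n) = o(g(n)) and g(n) = o(√n), i.e. O(log³ n) ≺ g ≺ O(√n).
Check each option:
  A. n^(1/3) — O(n^(1/3)) is strictly between O(log³ n) and O(√n) ✓
  B. log(n) — O(log n) does not grow strictly faster than f(n)
  C. log²(n) — O(log² n) does not grow strictly faster than f(n)
  D. n² + 5n + 10 — O(n²) does not grow strictly slower than h(n)

Only option A (n^(1/3)) lies strictly between.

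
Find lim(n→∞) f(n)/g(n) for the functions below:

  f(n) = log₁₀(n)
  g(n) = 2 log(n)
1/(2*log(10))

Since log₁₀(n) and 2 log(n) have the same growth rate (O(log n)),
the ratio converges to a constant: 1/(2*log(10)).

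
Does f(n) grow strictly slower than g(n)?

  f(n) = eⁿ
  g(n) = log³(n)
False

f(n) = eⁿ is O(eⁿ), and g(n) = log³(n) is O(log³ n).
Since O(eⁿ) grows faster than or equal to O(log³ n), f(n) = o(g(n)) is false.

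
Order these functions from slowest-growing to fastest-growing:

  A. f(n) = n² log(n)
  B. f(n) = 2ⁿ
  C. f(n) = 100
C < A < B

Comparing growth rates:
C = 100 is O(1)
A = n² log(n) is O(n² log n)
B = 2ⁿ is O(2ⁿ)

Therefore, the order from slowest to fastest is: C < A < B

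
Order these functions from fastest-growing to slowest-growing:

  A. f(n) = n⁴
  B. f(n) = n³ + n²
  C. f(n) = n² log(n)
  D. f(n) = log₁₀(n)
A > B > C > D

Comparing growth rates:
A = n⁴ is O(n⁴)
B = n³ + n² is O(n³)
C = n² log(n) is O(n² log n)
D = log₁₀(n) is O(log n)

Therefore, the order from fastest to slowest is: A > B > C > D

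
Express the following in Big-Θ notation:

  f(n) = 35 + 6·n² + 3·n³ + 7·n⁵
Θ(n⁵)

Order the terms by growth rate: 35 ≺ 6·n² ≺ 3·n³ ≺ 7·n⁵.
The fastest-growing term 7·n⁵ dominates as n → ∞; dropping its constant factor gives Θ(n⁵).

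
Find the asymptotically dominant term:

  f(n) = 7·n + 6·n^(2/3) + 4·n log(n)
4·n log(n)

Looking at each term:
  - 7·n is O(n)
  - 6·n^(2/3) is O(n^(2/3))
  - 4·n log(n) is O(n log n)

The term 4·n log(n) (O(n log n)) grows fastest and dominates all others.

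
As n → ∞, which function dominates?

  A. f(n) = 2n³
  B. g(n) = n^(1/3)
A

f(n) = 2n³ is O(n³), while g(n) = n^(1/3) is O(n^(1/3)).
Since O(n³) grows faster than O(n^(1/3)), f(n) dominates.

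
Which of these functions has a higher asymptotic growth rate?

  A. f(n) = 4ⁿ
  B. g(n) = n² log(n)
A

f(n) = 4ⁿ is O(4ⁿ), while g(n) = n² log(n) is O(n² log n).
Since O(4ⁿ) grows faster than O(n² log n), f(n) dominates.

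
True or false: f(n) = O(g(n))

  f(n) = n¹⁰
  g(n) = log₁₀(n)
False

f(n) = n¹⁰ is O(n¹⁰), and g(n) = log₁₀(n) is O(log n).
Since O(n¹⁰) grows faster than O(log n), f(n) = O(g(n)) is false.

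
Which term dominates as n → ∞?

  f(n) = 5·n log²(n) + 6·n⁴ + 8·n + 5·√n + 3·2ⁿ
3·2ⁿ

Looking at each term:
  - 5·n log²(n) is O(n log² n)
  - 6·n⁴ is O(n⁴)
  - 8·n is O(n)
  - 5·√n is O(√n)
  - 3·2ⁿ is O(2ⁿ)

The term 3·2ⁿ (O(2ⁿ)) grows fastest and dominates all others.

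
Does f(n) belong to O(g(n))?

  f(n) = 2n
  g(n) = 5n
True

f(n) = 2n and g(n) = 5n are both O(n).
Big-O permits equal growth rates (f ≤ c·g for some c), so f(n) = O(g(n)) is true.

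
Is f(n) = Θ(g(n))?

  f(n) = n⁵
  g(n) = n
False

f(n) = n⁵ is O(n⁵), and g(n) = n is O(n).
Since they have different growth rates, f(n) = Θ(g(n)) is false.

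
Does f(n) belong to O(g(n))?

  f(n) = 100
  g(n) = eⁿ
True

f(n) = 100 is O(1), and g(n) = eⁿ is O(eⁿ).
Since O(1) ⊆ O(eⁿ) (f grows no faster than g), f(n) = O(g(n)) is true.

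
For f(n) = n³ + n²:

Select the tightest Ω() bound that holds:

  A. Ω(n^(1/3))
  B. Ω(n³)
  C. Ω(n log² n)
B

f(n) = n³ + n² is Ω(n³).
All listed options are valid Big-Ω bounds (lower bounds),
but Ω(n³) is the tightest (largest valid bound).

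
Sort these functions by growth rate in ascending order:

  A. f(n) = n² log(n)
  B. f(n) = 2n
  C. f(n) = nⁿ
B < A < C

Comparing growth rates:
B = 2n is O(n)
A = n² log(n) is O(n² log n)
C = nⁿ is O(nⁿ)

Therefore, the order from slowest to fastest is: B < A < C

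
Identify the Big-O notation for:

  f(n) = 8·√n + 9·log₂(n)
O(√n)

The dominant term in 8·√n + 9·log₂(n) is 8·√n, which is Θ(√n).
Lower-order terms (9·log₂(n)) are asymptotically negligible.
Constants are absorbed, so the tightest bound is O(√n).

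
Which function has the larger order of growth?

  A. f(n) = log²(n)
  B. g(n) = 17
A

f(n) = log²(n) is O(log² n), while g(n) = 17 is O(1).
Since O(log² n) grows faster than O(1), f(n) dominates.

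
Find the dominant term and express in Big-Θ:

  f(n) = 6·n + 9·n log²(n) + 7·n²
Θ(n²)

Order the terms by growth rate: 6·n ≺ 9·n log²(n) ≺ 7·n².
The fastest-growing term 7·n² dominates as n → ∞; dropping its constant factor gives Θ(n²).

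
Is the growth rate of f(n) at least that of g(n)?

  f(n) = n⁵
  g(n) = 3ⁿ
False

f(n) = n⁵ is O(n⁵), and g(n) = 3ⁿ is O(3ⁿ).
Since O(n⁵) grows slower than O(3ⁿ), f(n) = Ω(g(n)) is false.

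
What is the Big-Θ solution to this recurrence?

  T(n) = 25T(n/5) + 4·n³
Θ(n³)

Master Theorem: a = 25, b = 5, f(n) = 4·n³.
Compute the critical exponent d = log₅(25) = 2.
Compare f(n) = Θ(n³) against n^d:
  k = 3 > d = 2, so f(n) = Ω(n^(d+ε)) — Case 3.
  Regularity: a·(n/b)^3/n^3 = a/b^3 = 25/125 < 1 ✓.
  The top-level work dominates: T(n) = Θ(f(n)) = Θ(n³).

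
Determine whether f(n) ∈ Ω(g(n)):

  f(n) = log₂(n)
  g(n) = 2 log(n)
True

f(n) = log₂(n) and g(n) = 2 log(n) are both O(log n).
Big-Ω permits equal growth rates (f ≥ c·g for some c > 0), so f(n) = Ω(g(n)) is true.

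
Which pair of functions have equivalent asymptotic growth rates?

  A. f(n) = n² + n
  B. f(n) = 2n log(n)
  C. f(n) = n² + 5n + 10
A and C

Examining each function:
  A. n² + n is O(n²)
  B. 2n log(n) is O(n log n)
  C. n² + 5n + 10 is O(n²)

Functions A and C both have the same complexity class.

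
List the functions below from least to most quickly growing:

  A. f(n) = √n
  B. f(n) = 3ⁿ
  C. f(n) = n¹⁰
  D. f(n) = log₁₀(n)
D < A < C < B

Comparing growth rates:
D = log₁₀(n) is O(log n)
A = √n is O(√n)
C = n¹⁰ is O(n¹⁰)
B = 3ⁿ is O(3ⁿ)

Therefore, the order from slowest to fastest is: D < A < C < B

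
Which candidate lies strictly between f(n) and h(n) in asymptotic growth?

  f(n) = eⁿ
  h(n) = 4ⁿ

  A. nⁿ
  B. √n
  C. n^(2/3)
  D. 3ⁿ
D

We need g(n) with eⁿ = o(g(n)) and g(n) = o(4ⁿ), i.e. O(eⁿ) ≺ g ≺ O(4ⁿ).
Check each option:
  A. nⁿ — O(nⁿ) does not grow strictly slower than h(n)
  B. √n — O(√n) does not grow strictly faster than f(n)
  C. n^(2/3) — O(n^(2/3)) does not grow strictly faster than f(n)
  D. 3ⁿ — O(3ⁿ) is strictly between O(eⁿ) and O(4ⁿ) ✓

Only option D (3ⁿ) lies strictly between.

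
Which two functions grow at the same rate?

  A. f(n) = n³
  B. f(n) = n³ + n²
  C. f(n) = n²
A and B

Examining each function:
  A. n³ is O(n³)
  B. n³ + n² is O(n³)
  C. n² is O(n²)

Functions A and B both have the same complexity class.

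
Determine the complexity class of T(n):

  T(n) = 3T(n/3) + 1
Θ(n)

Master Theorem: a = 3, b = 3, f(n) = 1.
Compute the critical exponent d = log₃(3) = 1.
Compare f(n) = Θ(1) against n^d:
  k = 0 < d = 1, so f(n) = O(n^(d-ε)) — Case 1.
  The recursion cost dominates: T(n) = Θ(n^d) = Θ(n).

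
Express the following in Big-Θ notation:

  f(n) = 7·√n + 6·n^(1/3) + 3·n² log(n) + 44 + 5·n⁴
Θ(n⁴)

Order the terms by growth rate: 44 ≺ 6·n^(1/3) ≺ 7·√n ≺ 3·n² log(n) ≺ 5·n⁴.
The fastest-growing term 5·n⁴ dominates as n → ∞; dropping its constant factor gives Θ(n⁴).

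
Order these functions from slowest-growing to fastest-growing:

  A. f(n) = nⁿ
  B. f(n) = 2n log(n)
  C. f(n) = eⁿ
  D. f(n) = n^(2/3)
D < B < C < A

Comparing growth rates:
D = n^(2/3) is O(n^(2/3))
B = 2n log(n) is O(n log n)
C = eⁿ is O(eⁿ)
A = nⁿ is O(nⁿ)

Therefore, the order from slowest to fastest is: D < B < C < A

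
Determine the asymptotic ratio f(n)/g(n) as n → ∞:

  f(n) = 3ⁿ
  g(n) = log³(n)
∞

Since 3ⁿ (O(3ⁿ)) grows faster than log³(n) (O(log³ n)),
the ratio f(n)/g(n) → ∞ as n → ∞.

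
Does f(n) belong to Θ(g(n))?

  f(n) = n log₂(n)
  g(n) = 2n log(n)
True

f(n) = n log₂(n) and g(n) = 2n log(n) are both O(n log n).
Since they have the same asymptotic growth rate, f(n) = Θ(g(n)) is true.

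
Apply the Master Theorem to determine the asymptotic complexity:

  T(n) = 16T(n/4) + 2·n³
Θ(n³)

Master Theorem: a = 16, b = 4, f(n) = 2·n³.
Compute the critical exponent d = log₄(16) = 2.
Compare f(n) = Θ(n³) against n^d:
  k = 3 > d = 2, so f(n) = Ω(n^(d+ε)) — Case 3.
  Regularity: a·(n/b)^3/n^3 = a/b^3 = 16/64 < 1 ✓.
  The top-level work dominates: T(n) = Θ(f(n)) = Θ(n³).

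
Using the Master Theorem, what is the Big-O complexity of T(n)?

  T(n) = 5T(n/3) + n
Θ(n^log₃(5))

Master Theorem: a = 5, b = 3, f(n) = n.
Compute the critical exponent d = log₃(5) = 1.465.
Compare f(n) = Θ(n) against n^d:
  k = 1 < d = 1.465, so f(n) = O(n^(d-ε)) — Case 1.
  The recursion cost dominates: T(n) = Θ(n^d) = Θ(n^log₃(5)).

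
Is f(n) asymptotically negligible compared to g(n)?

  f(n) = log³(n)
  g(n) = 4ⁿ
True

f(n) = log³(n) is O(log³ n), and g(n) = 4ⁿ is O(4ⁿ).
Since O(log³ n) grows strictly slower than O(4ⁿ), f(n) = o(g(n)) is true.
This means lim(n→∞) f(n)/g(n) = 0.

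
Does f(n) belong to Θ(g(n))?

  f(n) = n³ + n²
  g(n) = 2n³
True

f(n) = n³ + n² and g(n) = 2n³ are both O(n³).
Since they have the same asymptotic growth rate, f(n) = Θ(g(n)) is true.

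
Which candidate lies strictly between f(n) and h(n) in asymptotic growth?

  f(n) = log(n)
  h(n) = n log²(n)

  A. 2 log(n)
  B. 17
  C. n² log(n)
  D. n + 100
D

We need g(n) with log(n) = o(g(n)) and g(n) = o(n log²(n)), i.e. O(log n) ≺ g ≺ O(n log² n).
Check each option:
  A. 2 log(n) — O(log n) does not grow strictly faster than f(n)
  B. 17 — O(1) does not grow strictly faster than f(n)
  C. n² log(n) — O(n² log n) does not grow strictly slower than h(n)
  D. n + 100 — O(n) is strictly between O(log n) and O(n log² n) ✓

Only option D (n + 100) lies strictly between.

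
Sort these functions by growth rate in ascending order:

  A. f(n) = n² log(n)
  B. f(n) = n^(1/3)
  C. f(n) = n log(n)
B < C < A

Comparing growth rates:
B = n^(1/3) is O(n^(1/3))
C = n log(n) is O(n log n)
A = n² log(n) is O(n² log n)

Therefore, the order from slowest to fastest is: B < C < A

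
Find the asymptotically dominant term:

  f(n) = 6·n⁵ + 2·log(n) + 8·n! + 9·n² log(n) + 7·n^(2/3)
8·n!

Looking at each term:
  - 6·n⁵ is O(n⁵)
  - 2·log(n) is O(log n)
  - 8·n! is O(n!)
  - 9·n² log(n) is O(n² log n)
  - 7·n^(2/3) is O(n^(2/3))

The term 8·n! (O(n!)) grows fastest and dominates all others.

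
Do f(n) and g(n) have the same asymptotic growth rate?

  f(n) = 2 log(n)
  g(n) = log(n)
True

f(n) = 2 log(n) and g(n) = log(n) are both O(log n).
Since they have the same asymptotic growth rate, f(n) = Θ(g(n)) is true.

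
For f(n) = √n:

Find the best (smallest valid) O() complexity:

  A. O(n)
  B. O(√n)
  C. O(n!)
B

f(n) = √n is O(√n).
All listed options are valid Big-O bounds (upper bounds),
but O(√n) is the tightest (smallest valid bound).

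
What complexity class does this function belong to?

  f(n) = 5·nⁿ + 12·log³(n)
O(nⁿ)

The dominant term in 5·nⁿ + 12·log³(n) is 5·nⁿ, which is Θ(nⁿ).
Lower-order terms (12·log³(n)) are asymptotically negligible.
Constants are absorbed, so the tightest bound is O(nⁿ).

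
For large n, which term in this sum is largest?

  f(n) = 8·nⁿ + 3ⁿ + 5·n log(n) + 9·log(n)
8·nⁿ

Looking at each term:
  - 8·nⁿ is O(nⁿ)
  - 3ⁿ is O(3ⁿ)
  - 5·n log(n) is O(n log n)
  - 9·log(n) is O(log n)

The term 8·nⁿ (O(nⁿ)) grows fastest and dominates all others.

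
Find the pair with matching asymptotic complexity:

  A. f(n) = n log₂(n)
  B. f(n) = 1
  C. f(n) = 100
B and C

Examining each function:
  A. n log₂(n) is O(n log n)
  B. 1 is O(1)
  C. 100 is O(1)

Functions B and C both have the same complexity class.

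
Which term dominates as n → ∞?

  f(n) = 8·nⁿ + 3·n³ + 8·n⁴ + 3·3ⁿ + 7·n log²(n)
8·nⁿ

Looking at each term:
  - 8·nⁿ is O(nⁿ)
  - 3·n³ is O(n³)
  - 8·n⁴ is O(n⁴)
  - 3·3ⁿ is O(3ⁿ)
  - 7·n log²(n) is O(n log² n)

The term 8·nⁿ (O(nⁿ)) grows fastest and dominates all others.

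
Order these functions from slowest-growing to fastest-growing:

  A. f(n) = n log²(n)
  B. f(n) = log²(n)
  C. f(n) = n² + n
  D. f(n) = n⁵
B < A < C < D

Comparing growth rates:
B = log²(n) is O(log² n)
A = n log²(n) is O(n log² n)
C = n² + n is O(n²)
D = n⁵ is O(n⁵)

Therefore, the order from slowest to fastest is: B < A < C < D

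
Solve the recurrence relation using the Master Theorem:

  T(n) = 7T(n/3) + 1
Θ(n^log₃(7))

Master Theorem: a = 7, b = 3, f(n) = 1.
Compute the critical exponent d = log₃(7) = 1.771.
Compare f(n) = Θ(1) against n^d:
  k = 0 < d = 1.771, so f(n) = O(n^(d-ε)) — Case 1.
  The recursion cost dominates: T(n) = Θ(n^d) = Θ(n^log₃(7)).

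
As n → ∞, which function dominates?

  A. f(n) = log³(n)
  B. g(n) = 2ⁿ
B

f(n) = log³(n) is O(log³ n), while g(n) = 2ⁿ is O(2ⁿ).
Since O(2ⁿ) grows faster than O(log³ n), g(n) dominates.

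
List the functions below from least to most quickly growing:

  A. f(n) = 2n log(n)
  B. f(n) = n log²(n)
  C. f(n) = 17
C < A < B

Comparing growth rates:
C = 17 is O(1)
A = 2n log(n) is O(n log n)
B = n log²(n) is O(n log² n)

Therefore, the order from slowest to fastest is: C < A < B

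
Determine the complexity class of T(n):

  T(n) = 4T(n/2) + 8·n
Θ(n²)

Master Theorem: a = 4, b = 2, f(n) = 8·n.
Compute the critical exponent d = log₂(4) = 2.
Compare f(n) = Θ(n) against n^d:
  k = 1 < d = 2, so f(n) = O(n^(d-ε)) — Case 1.
  The recursion cost dominates: T(n) = Θ(n^d) = Θ(n²).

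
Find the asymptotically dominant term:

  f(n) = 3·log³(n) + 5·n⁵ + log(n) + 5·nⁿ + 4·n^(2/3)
5·nⁿ

Looking at each term:
  - 3·log³(n) is O(log³ n)
  - 5·n⁵ is O(n⁵)
  - log(n) is O(log n)
  - 5·nⁿ is O(nⁿ)
  - 4·n^(2/3) is O(n^(2/3))

The term 5·nⁿ (O(nⁿ)) grows fastest and dominates all others.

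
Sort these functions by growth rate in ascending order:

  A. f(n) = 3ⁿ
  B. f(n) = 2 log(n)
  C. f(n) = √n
B < C < A

Comparing growth rates:
B = 2 log(n) is O(log n)
C = √n is O(√n)
A = 3ⁿ is O(3ⁿ)

Therefore, the order from slowest to fastest is: B < C < A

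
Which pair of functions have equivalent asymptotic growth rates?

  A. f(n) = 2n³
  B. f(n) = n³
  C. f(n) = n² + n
A and B

Examining each function:
  A. 2n³ is O(n³)
  B. n³ is O(n³)
  C. n² + n is O(n²)

Functions A and B both have the same complexity class.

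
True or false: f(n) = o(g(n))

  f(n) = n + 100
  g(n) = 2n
False

f(n) = n + 100 is O(n), and g(n) = 2n is O(n).
Since they have the same growth rate, f(n) = o(g(n)) is false.
(f = o(g) requires f to grow strictly slower, not equal.)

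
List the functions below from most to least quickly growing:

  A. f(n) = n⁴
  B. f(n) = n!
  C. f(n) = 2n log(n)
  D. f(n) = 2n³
B > A > D > C

Comparing growth rates:
B = n! is O(n!)
A = n⁴ is O(n⁴)
D = 2n³ is O(n³)
C = 2n log(n) is O(n log n)

Therefore, the order from fastest to slowest is: B > A > D > C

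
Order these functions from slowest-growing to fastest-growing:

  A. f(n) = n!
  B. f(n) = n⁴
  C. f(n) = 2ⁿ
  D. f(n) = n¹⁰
B < D < C < A

Comparing growth rates:
B = n⁴ is O(n⁴)
D = n¹⁰ is O(n¹⁰)
C = 2ⁿ is O(2ⁿ)
A = n! is O(n!)

Therefore, the order from slowest to fastest is: B < D < C < A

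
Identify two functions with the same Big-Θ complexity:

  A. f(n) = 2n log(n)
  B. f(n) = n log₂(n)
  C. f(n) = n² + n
A and B

Examining each function:
  A. 2n log(n) is O(n log n)
  B. n log₂(n) is O(n log n)
  C. n² + n is O(n²)

Functions A and B both have the same complexity class.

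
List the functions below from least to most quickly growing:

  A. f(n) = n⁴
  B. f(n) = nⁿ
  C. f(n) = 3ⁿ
A < C < B

Comparing growth rates:
A = n⁴ is O(n⁴)
C = 3ⁿ is O(3ⁿ)
B = nⁿ is O(nⁿ)

Therefore, the order from slowest to fastest is: A < C < B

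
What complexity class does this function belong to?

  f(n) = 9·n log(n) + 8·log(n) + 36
O(n log n)

The dominant term in 9·n log(n) + 8·log(n) + 36 is 9·n log(n), which is Θ(n log n).
Lower-order terms (8·log(n), 36) are asymptotically negligible.
Constants are absorbed, so the tightest bound is O(n log n).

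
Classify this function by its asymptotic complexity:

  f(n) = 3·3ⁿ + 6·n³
O(3ⁿ)

The dominant term in 3·3ⁿ + 6·n³ is 3·3ⁿ, which is Θ(3ⁿ).
Lower-order terms (6·n³) are asymptotically negligible.
Constants are absorbed, so the tightest bound is O(3ⁿ).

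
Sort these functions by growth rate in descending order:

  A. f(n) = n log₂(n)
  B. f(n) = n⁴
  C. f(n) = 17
B > A > C

Comparing growth rates:
B = n⁴ is O(n⁴)
A = n log₂(n) is O(n log n)
C = 17 is O(1)

Therefore, the order from fastest to slowest is: B > A > C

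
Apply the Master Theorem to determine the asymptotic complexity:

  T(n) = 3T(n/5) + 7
Θ(n^log₅(3))

Master Theorem: a = 3, b = 5, f(n) = 7.
Compute the critical exponent d = log₅(3) = 0.683.
Compare f(n) = Θ(1) against n^d:
  k = 0 < d = 0.683, so f(n) = O(n^(d-ε)) — Case 1.
  The recursion cost dominates: T(n) = Θ(n^d) = Θ(n^log₅(3)).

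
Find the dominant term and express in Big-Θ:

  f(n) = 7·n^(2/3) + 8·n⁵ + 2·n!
Θ(n!)

Order the terms by growth rate: 7·n^(2/3) ≺ 8·n⁵ ≺ 2·n!.
The fastest-growing term 2·n! dominates as n → ∞; dropping its constant factor gives Θ(n!).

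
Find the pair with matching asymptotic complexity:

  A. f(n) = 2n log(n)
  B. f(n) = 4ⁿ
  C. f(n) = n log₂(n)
A and C

Examining each function:
  A. 2n log(n) is O(n log n)
  B. 4ⁿ is O(4ⁿ)
  C. n log₂(n) is O(n log n)

Functions A and C both have the same complexity class.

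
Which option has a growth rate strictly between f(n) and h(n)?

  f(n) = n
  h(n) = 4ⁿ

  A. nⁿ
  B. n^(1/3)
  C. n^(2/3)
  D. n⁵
D

We need g(n) with n = o(g(n)) and g(n) = o(4ⁿ), i.e. O(n) ≺ g ≺ O(4ⁿ).
Check each option:
  A. nⁿ — O(nⁿ) does not grow strictly slower than h(n)
  B. n^(1/3) — O(n^(1/3)) does not grow strictly faster than f(n)
  C. n^(2/3) — O(n^(2/3)) does not grow strictly faster than f(n)
  D. n⁵ — O(n⁵) is strictly between O(n) and O(4ⁿ) ✓

Only option D (n⁵) lies strictly between.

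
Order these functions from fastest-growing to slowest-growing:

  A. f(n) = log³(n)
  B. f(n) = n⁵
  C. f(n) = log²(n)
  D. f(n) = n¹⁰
D > B > A > C

Comparing growth rates:
D = n¹⁰ is O(n¹⁰)
B = n⁵ is O(n⁵)
A = log³(n) is O(log³ n)
C = log²(n) is O(log² n)

Therefore, the order from fastest to slowest is: D > B > A > C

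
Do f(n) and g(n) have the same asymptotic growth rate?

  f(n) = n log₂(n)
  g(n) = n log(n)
True

f(n) = n log₂(n) and g(n) = n log(n) are both O(n log n).
Since they have the same asymptotic growth rate, f(n) = Θ(g(n)) is true.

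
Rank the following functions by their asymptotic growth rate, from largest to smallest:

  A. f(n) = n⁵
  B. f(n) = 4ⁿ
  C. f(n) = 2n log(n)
B > A > C

Comparing growth rates:
B = 4ⁿ is O(4ⁿ)
A = n⁵ is O(n⁵)
C = 2n log(n) is O(n log n)

Therefore, the order from fastest to slowest is: B > A > C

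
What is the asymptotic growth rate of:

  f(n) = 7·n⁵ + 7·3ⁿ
Θ(3ⁿ)

Order the terms by growth rate: 7·n⁵ ≺ 7·3ⁿ.
The fastest-growing term 7·3ⁿ dominates as n → ∞; dropping its constant factor gives Θ(3ⁿ).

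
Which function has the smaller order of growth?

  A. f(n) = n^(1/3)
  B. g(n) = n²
A

f(n) = n^(1/3) is O(n^(1/3)), while g(n) = n² is O(n²).
Since O(n^(1/3)) grows slower than O(n²), f(n) is dominated.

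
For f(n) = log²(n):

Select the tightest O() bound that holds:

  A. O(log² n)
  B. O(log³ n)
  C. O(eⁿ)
A

f(n) = log²(n) is O(log² n).
All listed options are valid Big-O bounds (upper bounds),
but O(log² n) is the tightest (smallest valid bound).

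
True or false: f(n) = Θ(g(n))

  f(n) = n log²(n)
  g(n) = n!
False

f(n) = n log²(n) is O(n log² n), and g(n) = n! is O(n!).
Since they have different growth rates, f(n) = Θ(g(n)) is false.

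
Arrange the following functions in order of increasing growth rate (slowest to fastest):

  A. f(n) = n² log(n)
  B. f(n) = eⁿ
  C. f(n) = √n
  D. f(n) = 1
D < C < A < B

Comparing growth rates:
D = 1 is O(1)
C = √n is O(√n)
A = n² log(n) is O(n² log n)
B = eⁿ is O(eⁿ)

Therefore, the order from slowest to fastest is: D < C < A < B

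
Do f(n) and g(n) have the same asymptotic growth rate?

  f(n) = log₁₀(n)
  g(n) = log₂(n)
True

f(n) = log₁₀(n) and g(n) = log₂(n) are both O(log n).
Since they have the same asymptotic growth rate, f(n) = Θ(g(n)) is true.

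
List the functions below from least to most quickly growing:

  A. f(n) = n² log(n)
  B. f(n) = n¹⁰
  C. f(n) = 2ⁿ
A < B < C

Comparing growth rates:
A = n² log(n) is O(n² log n)
B = n¹⁰ is O(n¹⁰)
C = 2ⁿ is O(2ⁿ)

Therefore, the order from slowest to fastest is: A < B < C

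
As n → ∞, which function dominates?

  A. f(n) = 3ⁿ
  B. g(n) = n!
B

f(n) = 3ⁿ is O(3ⁿ), while g(n) = n! is O(n!).
Since O(n!) grows faster than O(3ⁿ), g(n) dominates.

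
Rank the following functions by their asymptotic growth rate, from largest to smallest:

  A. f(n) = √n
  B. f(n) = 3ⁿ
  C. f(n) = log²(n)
B > A > C

Comparing growth rates:
B = 3ⁿ is O(3ⁿ)
A = √n is O(√n)
C = log²(n) is O(log² n)

Therefore, the order from fastest to slowest is: B > A > C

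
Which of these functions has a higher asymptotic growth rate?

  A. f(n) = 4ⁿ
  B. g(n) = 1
A

f(n) = 4ⁿ is O(4ⁿ), while g(n) = 1 is O(1).
Since O(4ⁿ) grows faster than O(1), f(n) dominates.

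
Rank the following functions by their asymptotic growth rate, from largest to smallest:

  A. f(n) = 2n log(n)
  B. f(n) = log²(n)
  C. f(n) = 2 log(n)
A > B > C

Comparing growth rates:
A = 2n log(n) is O(n log n)
B = log²(n) is O(log² n)
C = 2 log(n) is O(log n)

Therefore, the order from fastest to slowest is: A > B > C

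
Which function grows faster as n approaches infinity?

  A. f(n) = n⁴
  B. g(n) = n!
B

f(n) = n⁴ is O(n⁴), while g(n) = n! is O(n!).
Since O(n!) grows faster than O(n⁴), g(n) dominates.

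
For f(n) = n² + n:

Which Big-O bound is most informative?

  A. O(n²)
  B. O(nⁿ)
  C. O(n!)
A

f(n) = n² + n is O(n²).
All listed options are valid Big-O bounds (upper bounds),
but O(n²) is the tightest (smallest valid bound).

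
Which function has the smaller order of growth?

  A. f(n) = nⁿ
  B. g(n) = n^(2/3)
B

f(n) = nⁿ is O(nⁿ), while g(n) = n^(2/3) is O(n^(2/3)).
Since O(n^(2/3)) grows slower than O(nⁿ), g(n) is dominated.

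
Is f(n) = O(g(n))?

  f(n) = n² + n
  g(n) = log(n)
False

f(n) = n² + n is O(n²), and g(n) = log(n) is O(log n).
Since O(n²) grows faster than O(log n), f(n) = O(g(n)) is false.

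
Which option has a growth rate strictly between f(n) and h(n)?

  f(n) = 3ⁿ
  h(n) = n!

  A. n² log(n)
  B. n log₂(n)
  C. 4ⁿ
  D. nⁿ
C

We need g(n) with 3ⁿ = o(g(n)) and g(n) = o(n!), i.e. O(3ⁿ) ≺ g ≺ O(n!).
Check each option:
  A. n² log(n) — O(n² log n) does not grow strictly faster than f(n)
  B. n log₂(n) — O(n log n) does not grow strictly faster than f(n)
  C. 4ⁿ — O(4ⁿ) is strictly between O(3ⁿ) and O(n!) ✓
  D. nⁿ — O(nⁿ) does not grow strictly slower than h(n)

Only option C (4ⁿ) lies strictly between.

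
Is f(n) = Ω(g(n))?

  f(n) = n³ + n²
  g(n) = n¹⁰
False

f(n) = n³ + n² is O(n³), and g(n) = n¹⁰ is O(n¹⁰).
Since O(n³) grows slower than O(n¹⁰), f(n) = Ω(g(n)) is false.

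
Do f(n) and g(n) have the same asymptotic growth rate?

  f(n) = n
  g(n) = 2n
True

f(n) = n and g(n) = 2n are both O(n).
Since they have the same asymptotic growth rate, f(n) = Θ(g(n)) is true.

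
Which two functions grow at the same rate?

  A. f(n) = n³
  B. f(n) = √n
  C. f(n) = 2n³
A and C

Examining each function:
  A. n³ is O(n³)
  B. √n is O(√n)
  C. 2n³ is O(n³)

Functions A and C both have the same complexity class.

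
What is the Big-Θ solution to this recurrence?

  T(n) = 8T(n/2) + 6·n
Θ(n³)

Master Theorem: a = 8, b = 2, f(n) = 6·n.
Compute the critical exponent d = log₂(8) = 3.
Compare f(n) = Θ(n) against n^d:
  k = 1 < d = 3, so f(n) = O(n^(d-ε)) — Case 1.
  The recursion cost dominates: T(n) = Θ(n^d) = Θ(n³).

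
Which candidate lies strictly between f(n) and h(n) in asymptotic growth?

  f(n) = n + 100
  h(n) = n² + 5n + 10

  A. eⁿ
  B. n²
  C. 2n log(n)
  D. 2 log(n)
C

We need g(n) with n + 100 = o(g(n)) and g(n) = o(n² + 5n + 10), i.e. O(n) ≺ g ≺ O(n²).
Check each option:
  A. eⁿ — O(eⁿ) does not grow strictly slower than h(n)
  B. n² — O(n²) does not grow strictly slower than h(n)
  C. 2n log(n) — O(n log n) is strictly between O(n) and O(n²) ✓
  D. 2 log(n) — O(log n) does not grow strictly faster than f(n)

Only option C (2n log(n)) lies strictly between.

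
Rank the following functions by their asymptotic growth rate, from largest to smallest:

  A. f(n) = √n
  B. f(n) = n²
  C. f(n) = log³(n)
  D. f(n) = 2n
B > D > A > C

Comparing growth rates:
B = n² is O(n²)
D = 2n is O(n)
A = √n is O(√n)
C = log³(n) is O(log³ n)

Therefore, the order from fastest to slowest is: B > D > A > C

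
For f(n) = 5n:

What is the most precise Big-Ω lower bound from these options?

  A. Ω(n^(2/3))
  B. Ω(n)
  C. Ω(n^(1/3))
B

f(n) = 5n is Ω(n).
All listed options are valid Big-Ω bounds (lower bounds),
but Ω(n) is the tightest (largest valid bound).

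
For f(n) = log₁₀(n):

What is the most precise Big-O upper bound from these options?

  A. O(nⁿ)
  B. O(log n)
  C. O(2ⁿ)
B

f(n) = log₁₀(n) is O(log n).
All listed options are valid Big-O bounds (upper bounds),
but O(log n) is the tightest (smallest valid bound).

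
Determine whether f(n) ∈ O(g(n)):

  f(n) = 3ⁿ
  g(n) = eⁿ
False

f(n) = 3ⁿ is O(3ⁿ), and g(n) = eⁿ is O(eⁿ).
Since O(3ⁿ) grows faster than O(eⁿ), f(n) = O(g(n)) is false.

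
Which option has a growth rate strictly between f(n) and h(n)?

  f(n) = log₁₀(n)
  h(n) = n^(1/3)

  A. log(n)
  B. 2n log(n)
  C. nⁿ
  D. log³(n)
D

We need g(n) with log₁₀(n) = o(g(n)) and g(n) = o(n^(1/3)), i.e. O(log n) ≺ g ≺ O(n^(1/3)).
Check each option:
  A. log(n) — O(log n) does not grow strictly faster than f(n)
  B. 2n log(n) — O(n log n) does not grow strictly slower than h(n)
  C. nⁿ — O(nⁿ) does not grow strictly slower than h(n)
  D. log³(n) — O(log³ n) is strictly between O(log n) and O(n^(1/3)) ✓

Only option D (log³(n)) lies strictly between.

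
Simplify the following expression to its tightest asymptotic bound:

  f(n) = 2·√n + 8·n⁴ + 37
Θ(n⁴)

Order the terms by growth rate: 37 ≺ 2·√n ≺ 8·n⁴.
The fastest-growing term 8·n⁴ dominates as n → ∞; dropping its constant factor gives Θ(n⁴).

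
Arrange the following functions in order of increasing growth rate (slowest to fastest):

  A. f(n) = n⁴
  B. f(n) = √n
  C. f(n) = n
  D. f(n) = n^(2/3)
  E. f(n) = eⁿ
B < D < C < A < E

Comparing growth rates:
B = √n is O(√n)
D = n^(2/3) is O(n^(2/3))
C = n is O(n)
A = n⁴ is O(n⁴)
E = eⁿ is O(eⁿ)

Therefore, the order from slowest to fastest is: B < D < C < A < E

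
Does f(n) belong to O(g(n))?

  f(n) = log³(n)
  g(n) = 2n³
True

f(n) = log³(n) is O(log³ n), and g(n) = 2n³ is O(n³).
Since O(log³ n) ⊆ O(n³) (f grows no faster than g), f(n) = O(g(n)) is true.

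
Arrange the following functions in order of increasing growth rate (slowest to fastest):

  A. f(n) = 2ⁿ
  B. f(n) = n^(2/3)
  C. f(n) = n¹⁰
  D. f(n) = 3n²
B < D < C < A

Comparing growth rates:
B = n^(2/3) is O(n^(2/3))
D = 3n² is O(n²)
C = n¹⁰ is O(n¹⁰)
A = 2ⁿ is O(2ⁿ)

Therefore, the order from slowest to fastest is: B < D < C < A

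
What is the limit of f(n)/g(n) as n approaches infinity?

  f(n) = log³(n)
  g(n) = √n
0

Since log³(n) (O(log³ n)) grows slower than √n (O(√n)),
the ratio f(n)/g(n) → 0 as n → ∞.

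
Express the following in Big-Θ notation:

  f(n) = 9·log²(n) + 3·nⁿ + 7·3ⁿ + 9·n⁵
Θ(nⁿ)

Order the terms by growth rate: 9·log²(n) ≺ 9·n⁵ ≺ 7·3ⁿ ≺ 3·nⁿ.
The fastest-growing term 3·nⁿ dominates as n → ∞; dropping its constant factor gives Θ(nⁿ).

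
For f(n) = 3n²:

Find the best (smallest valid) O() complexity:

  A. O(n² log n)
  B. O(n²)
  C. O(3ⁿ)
B

f(n) = 3n² is O(n²).
All listed options are valid Big-O bounds (upper bounds),
but O(n²) is the tightest (smallest valid bound).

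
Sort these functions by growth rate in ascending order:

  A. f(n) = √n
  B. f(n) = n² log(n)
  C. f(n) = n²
A < C < B

Comparing growth rates:
A = √n is O(√n)
C = n² is O(n²)
B = n² log(n) is O(n² log n)

Therefore, the order from slowest to fastest is: A < C < B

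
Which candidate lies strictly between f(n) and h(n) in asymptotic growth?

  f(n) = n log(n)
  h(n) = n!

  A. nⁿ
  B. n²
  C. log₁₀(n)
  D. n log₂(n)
B

We need g(n) with n log(n) = o(g(n)) and g(n) = o(n!), i.e. O(n log n) ≺ g ≺ O(n!).
Check each option:
  A. nⁿ — O(nⁿ) does not grow strictly slower than h(n)
  B. n² — O(n²) is strictly between O(n log n) and O(n!) ✓
  C. log₁₀(n) — O(log n) does not grow strictly faster than f(n)
  D. n log₂(n) — O(n log n) does not grow strictly faster than f(n)

Only option B (n²) lies strictly between.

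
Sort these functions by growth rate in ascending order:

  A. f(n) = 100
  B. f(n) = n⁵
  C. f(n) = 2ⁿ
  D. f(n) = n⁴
A < D < B < C

Comparing growth rates:
A = 100 is O(1)
D = n⁴ is O(n⁴)
B = n⁵ is O(n⁵)
C = 2ⁿ is O(2ⁿ)

Therefore, the order from slowest to fastest is: A < D < B < C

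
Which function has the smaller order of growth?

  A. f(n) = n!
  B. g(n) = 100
B

f(n) = n! is O(n!), while g(n) = 100 is O(1).
Since O(1) grows slower than O(n!), g(n) is dominated.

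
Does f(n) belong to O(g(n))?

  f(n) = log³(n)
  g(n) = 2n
True

f(n) = log³(n) is O(log³ n), and g(n) = 2n is O(n).
Since O(log³ n) ⊆ O(n) (f grows no faster than g), f(n) = O(g(n)) is true.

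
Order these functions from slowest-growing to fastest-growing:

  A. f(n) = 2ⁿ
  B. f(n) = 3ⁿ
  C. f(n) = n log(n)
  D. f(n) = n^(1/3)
D < C < A < B

Comparing growth rates:
D = n^(1/3) is O(n^(1/3))
C = n log(n) is O(n log n)
A = 2ⁿ is O(2ⁿ)
B = 3ⁿ is O(3ⁿ)

Therefore, the order from slowest to fastest is: D < C < A < B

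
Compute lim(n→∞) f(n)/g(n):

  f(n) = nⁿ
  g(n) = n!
∞

Since nⁿ (O(nⁿ)) grows faster than n! (O(n!)),
the ratio f(n)/g(n) → ∞ as n → ∞.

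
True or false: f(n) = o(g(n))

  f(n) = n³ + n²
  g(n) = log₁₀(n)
False

f(n) = n³ + n² is O(n³), and g(n) = log₁₀(n) is O(log n).
Since O(n³) grows faster than or equal to O(log n), f(n) = o(g(n)) is false.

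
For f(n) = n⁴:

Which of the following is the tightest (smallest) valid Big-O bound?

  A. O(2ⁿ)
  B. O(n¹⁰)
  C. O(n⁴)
C

f(n) = n⁴ is O(n⁴).
All listed options are valid Big-O bounds (upper bounds),
but O(n⁴) is the tightest (smallest valid bound).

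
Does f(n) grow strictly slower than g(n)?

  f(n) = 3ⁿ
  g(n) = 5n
False

f(n) = 3ⁿ is O(3ⁿ), and g(n) = 5n is O(n).
Since O(3ⁿ) grows faster than or equal to O(n), f(n) = o(g(n)) is false.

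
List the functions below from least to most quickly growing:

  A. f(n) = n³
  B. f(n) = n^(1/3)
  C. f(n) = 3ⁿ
B < A < C

Comparing growth rates:
B = n^(1/3) is O(n^(1/3))
A = n³ is O(n³)
C = 3ⁿ is O(3ⁿ)

Therefore, the order from slowest to fastest is: B < A < C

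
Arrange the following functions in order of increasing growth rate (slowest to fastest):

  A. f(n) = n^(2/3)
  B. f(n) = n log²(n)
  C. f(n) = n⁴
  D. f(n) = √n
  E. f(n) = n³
D < A < B < E < C

Comparing growth rates:
D = √n is O(√n)
A = n^(2/3) is O(n^(2/3))
B = n log²(n) is O(n log² n)
E = n³ is O(n³)
C = n⁴ is O(n⁴)

Therefore, the order from slowest to fastest is: D < A < B < E < C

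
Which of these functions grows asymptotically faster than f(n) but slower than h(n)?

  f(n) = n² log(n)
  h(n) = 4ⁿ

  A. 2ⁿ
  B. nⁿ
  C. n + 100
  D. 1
A

We need g(n) with n² log(n) = o(g(n)) and g(n) = o(4ⁿ), i.e. O(n² log n) ≺ g ≺ O(4ⁿ).
Check each option:
  A. 2ⁿ — O(2ⁿ) is strictly between O(n² log n) and O(4ⁿ) ✓
  B. nⁿ — O(nⁿ) does not grow strictly slower than h(n)
  C. n + 100 — O(n) does not grow strictly faster than f(n)
  D. 1 — O(1) does not grow strictly faster than f(n)

Only option A (2ⁿ) lies strictly between.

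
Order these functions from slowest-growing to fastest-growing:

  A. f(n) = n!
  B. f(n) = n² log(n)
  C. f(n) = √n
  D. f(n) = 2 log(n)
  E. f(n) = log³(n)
D < E < C < B < A

Comparing growth rates:
D = 2 log(n) is O(log n)
E = log³(n) is O(log³ n)
C = √n is O(√n)
B = n² log(n) is O(n² log n)
A = n! is O(n!)

Therefore, the order from slowest to fastest is: D < E < C < B < A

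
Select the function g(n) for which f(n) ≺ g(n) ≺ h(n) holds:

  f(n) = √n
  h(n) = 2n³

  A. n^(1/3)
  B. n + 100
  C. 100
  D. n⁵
B

We need g(n) with √n = o(g(n)) and g(n) = o(2n³), i.e. O(√n) ≺ g ≺ O(n³).
Check each option:
  A. n^(1/3) — O(n^(1/3)) does not grow strictly faster than f(n)
  B. n + 100 — O(n) is strictly between O(√n) and O(n³) ✓
  C. 100 — O(1) does not grow strictly faster than f(n)
  D. n⁵ — O(n⁵) does not grow strictly slower than h(n)

Only option B (n + 100) lies strictly between.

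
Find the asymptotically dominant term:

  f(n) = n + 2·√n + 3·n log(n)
3·n log(n)

Looking at each term:
  - n is O(n)
  - 2·√n is O(√n)
  - 3·n log(n) is O(n log n)

The term 3·n log(n) (O(n log n)) grows fastest and dominates all others.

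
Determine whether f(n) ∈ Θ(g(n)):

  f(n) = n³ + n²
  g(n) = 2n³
True

f(n) = n³ + n² and g(n) = 2n³ are both O(n³).
Since they have the same asymptotic growth rate, f(n) = Θ(g(n)) is true.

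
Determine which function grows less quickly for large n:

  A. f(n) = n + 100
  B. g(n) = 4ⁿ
A

f(n) = n + 100 is O(n), while g(n) = 4ⁿ is O(4ⁿ).
Since O(n) grows slower than O(4ⁿ), f(n) is dominated.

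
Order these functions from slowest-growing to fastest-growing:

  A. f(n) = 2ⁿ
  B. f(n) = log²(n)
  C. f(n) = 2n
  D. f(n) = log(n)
D < B < C < A

Comparing growth rates:
D = log(n) is O(log n)
B = log²(n) is O(log² n)
C = 2n is O(n)
A = 2ⁿ is O(2ⁿ)

Therefore, the order from slowest to fastest is: D < B < C < A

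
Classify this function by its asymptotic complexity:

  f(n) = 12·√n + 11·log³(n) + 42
O(√n)

The dominant term in 12·√n + 11·log³(n) + 42 is 12·√n, which is Θ(√n).
Lower-order terms (11·log³(n), 42) are asymptotically negligible.
Constants are absorbed, so the tightest bound is O(√n).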